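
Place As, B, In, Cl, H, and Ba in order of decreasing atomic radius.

Ba, In, As, Cl, B, H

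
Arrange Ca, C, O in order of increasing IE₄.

C < Ca < O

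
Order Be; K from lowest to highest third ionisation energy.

After 2 electrons have been removed, what remains? Be²⁺ is the bare [He] core; K²⁺ is already 1 electron into the core.
All of these are removing an electron from a noble-gas core or deeper; the smaller core (lower principal quantum number) is held far more tightly, and within a period the higher nuclear charge binds the same core more tightly.
Approximate IE_3 values (kJ/mol): Be 14849, K 4420.
Putting it together, IE_3: K < Be.

K < Be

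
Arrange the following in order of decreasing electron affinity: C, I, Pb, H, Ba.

I > C > H > Pb > Ba

Electron affinity generally becomes more exothermic across a period toward the halogens and less exothermic down a group.
These span different periods and groups, so the two trends combine.
Pb > Ba: both are in period 6; the period trend gives Pb the larger value.
H > Pb: the two effects oppose for this pair; the down-group effect wins (73 vs 35 kJ/mol).
C > H: the two effects oppose for this pair; the across-period effect wins (122 vs 73 kJ/mol).
I > C: the two effects oppose for this pair; the across-period effect wins (295 vs 122 kJ/mol).
For reference (kJ/mol): H 73, C 122, I 295, Ba 14, Pb 35.
So from highest to lowest: I > C > H > Pb > Ba.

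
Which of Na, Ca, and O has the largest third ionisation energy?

Na

Consider each +2 ion: Na²⁺ is already 1 electron into the core; Ca²⁺ is the bare [Ar] core; O²⁺ still has 4 valence electrons.
Usually core removal costs more than valence removal, but here the competition is close: a tightly held n=2 valence electron can cost more to remove than an n=3 core electron, so the actual values have to decide it.
The numbers (kJ/mol): Na 6910, Ca 4912, O 5300.
So the third ionization energies run Ca < O < Na.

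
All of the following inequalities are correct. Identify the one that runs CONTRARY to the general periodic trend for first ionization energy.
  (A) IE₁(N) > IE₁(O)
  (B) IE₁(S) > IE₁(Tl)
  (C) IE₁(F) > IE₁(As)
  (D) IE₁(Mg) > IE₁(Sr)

The general trend: first ionization energy increases across a period and decreases down a group.
(A) N (period 2, group 15) vs O (period 2, group 16): the stated order contradicts the simple trend.
(B) S (period 3, group 16) vs Tl (period 6, group 13): the stated order agrees with the simple trend.
(C) F (period 2, group 17) vs As (period 4, group 15): the stated order agrees with the simple trend.
(D) Mg (period 3, group 2) vs Sr (period 5, group 2): the stated order agrees with the simple trend.
The exception is (A): pairing an electron in O's 2p⁴ costs repulsion energy, so O ionizes more easily than half-filled N (2p³).

(A)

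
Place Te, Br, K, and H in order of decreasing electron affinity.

Br, Te, H, K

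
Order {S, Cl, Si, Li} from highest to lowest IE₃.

Li > Cl > S > Si

The third ionization energy removes an electron from the +2 ion. For each element: S²⁺ still has 4 valence electrons; Cl²⁺ still has 5 valence electrons; Si²⁺ still has 2 valence electrons; Li²⁺ is already 1 electron into the core.
Pulling an electron out of a noble-gas core costs far more than removing a remaining valence electron, so Li sits at the high end of IE_3.
Valence configurations: S²⁺ [Ne]3s²3p², Cl²⁺ [Ne]3s²3p³, Si²⁺ [Ne]3s².
The numbers (kJ/mol): S 3357, Cl 3822, Si 3232, Li 11815.
Overall IE_3 order: Si < S < Cl < Li.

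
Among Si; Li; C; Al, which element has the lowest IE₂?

Si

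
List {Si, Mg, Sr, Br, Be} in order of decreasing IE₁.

Br > Be > Si > Mg > Sr

Be is in period 2, group 2; Mg is in period 3, group 2; Si is in period 3, group 14; Br is in period 4, group 17; Sr is in period 5, group 2.
IE₁ increases left→right with effective nuclear charge and decreases top→bottom as the valence shell moves farther out.
Here both period and group differ, so the two effects have to be weighed against each other.
Mg > Sr: they share group 2; the group trend gives Mg the larger value.
Si > Mg: both are in period 3; the period trend gives Si the larger value.
Be > Si: the two effects oppose for this pair; the down-group effect wins (900 vs 786 kJ/mol).
Br > Be: period and group pull opposite ways; the across-period shift dominates (1140 vs 900 kJ/mol).
Approximate values (kJ/mol): Be 900, Mg 738, Si 786, Br 1140, Sr 550.
So from highest to lowest: Br > Be > Si > Mg > Sr.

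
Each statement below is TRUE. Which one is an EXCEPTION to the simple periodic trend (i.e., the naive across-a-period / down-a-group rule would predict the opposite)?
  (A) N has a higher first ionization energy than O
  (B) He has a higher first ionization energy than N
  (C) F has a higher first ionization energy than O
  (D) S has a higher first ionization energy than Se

(A)

The general trend: first ionization energy increases across a period and decreases down a group.
(A) N (period 2, group 15) vs O (period 2, group 16): the stated order contradicts the simple trend.
(B) He (period 1, group 18) vs N (period 2, group 15): the stated order agrees with the simple trend.
(C) F (period 2, group 17) vs O (period 2, group 16): the stated order agrees with the simple trend.
(D) S (period 3, group 16) vs Se (period 4, group 16): the stated order agrees with the simple trend.
The exception is (A): pairing an electron in O's 2p⁴ costs repulsion energy, so O ionizes more easily than half-filled N (2p³).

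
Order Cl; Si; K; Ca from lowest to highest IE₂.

After 1 electron has been removed, what remains? Cl⁺ still has 6 valence electrons; Si⁺ still has 3 valence electrons; K⁺ is the bare [Ar] core; Ca⁺ still has 1 valence electron.
Core electrons are held far more tightly than valence electrons, so K tops the IE_2 order.
Valence configurations: Cl⁺ [Ne]3s²3p⁴, Si⁺ [Ne]3s²3p¹, Ca⁺ [Ar]4s¹.
The numbers (kJ/mol): Cl 2298, Si 1577, K 3052, Ca 1145.
So the second ionization energies run Ca < Si < Cl < K.

Ca, Si, Cl, K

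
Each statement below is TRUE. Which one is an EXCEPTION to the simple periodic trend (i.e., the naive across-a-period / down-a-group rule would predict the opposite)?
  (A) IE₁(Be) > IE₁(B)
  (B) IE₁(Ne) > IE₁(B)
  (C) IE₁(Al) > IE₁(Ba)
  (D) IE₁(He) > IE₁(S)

(A)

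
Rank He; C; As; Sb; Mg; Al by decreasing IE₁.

He is in period 1, group 18; C is in period 2, group 14; Mg is in period 3, group 2; Al is in period 3, group 13; As is in period 4, group 15; Sb is in period 5, group 15.
Across a period the outer electron is held more tightly (higher IE₁); down a group it sits in a higher shell, more shielded, and comes off more easily.
These span different periods and groups, so the two trends combine.
Mg > Al: this pair runs against the simple trend — see the exception note.
Sb > Mg: period and group pull opposite ways; the across-period shift dominates (831 vs 738 kJ/mol).
As > Sb: they share group 15; the group trend gives As the larger value.
C > As: period and group pull opposite ways; the down-group shift dominates (1086 vs 947 kJ/mol).
He > C: relative to C, both the across-period and down-group shifts push He's first ionization energy up.
Note the exception: Mg has a higher first ionization energy than Al, contrary to the simple trend — Al's single 3p electron is easier to remove than one from Mg's filled 3s².
For reference (kJ/mol): He 2372, C 1086, Mg 738, Al 578, As 947, Sb 831.
So from highest to lowest: He > C > As > Sb > Mg > Al.

He > C > As > Sb > Mg > Al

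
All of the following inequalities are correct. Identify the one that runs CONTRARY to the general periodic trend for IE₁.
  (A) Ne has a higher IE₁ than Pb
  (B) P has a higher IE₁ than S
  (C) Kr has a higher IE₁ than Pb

(B)

The general trend: IE₁ increases across a period and decreases down a group.
(A) Ne (period 2, group 18) vs Pb (period 6, group 14): the stated order agrees with the simple trend.
(B) P (period 3, group 15) vs S (period 3, group 16): the stated order contradicts the simple trend.
(C) Kr (period 4, group 18) vs Pb (period 6, group 14): the stated order agrees with the simple trend.
The exception is (B): S (3p⁴) ionizes more easily than half-filled P (3p³) because the paired 3p electron in S is pushed out by e⁻–e⁻ repulsion.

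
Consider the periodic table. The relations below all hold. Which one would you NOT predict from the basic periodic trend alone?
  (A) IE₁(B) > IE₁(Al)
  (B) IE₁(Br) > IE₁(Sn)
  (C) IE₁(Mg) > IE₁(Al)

(C)

The general trend: IE₁ increases across a period and decreases down a group.
(A) B (period 2, group 13) vs Al (period 3, group 13): the stated order agrees with the simple trend.
(B) Br (period 4, group 17) vs Sn (period 5, group 14): the stated order agrees with the simple trend.
(C) Mg (period 3, group 2) vs Al (period 3, group 13): the stated order contradicts the simple trend.
The exception is (C): Al's single 3p electron is easier to remove than one from Mg's filled 3s².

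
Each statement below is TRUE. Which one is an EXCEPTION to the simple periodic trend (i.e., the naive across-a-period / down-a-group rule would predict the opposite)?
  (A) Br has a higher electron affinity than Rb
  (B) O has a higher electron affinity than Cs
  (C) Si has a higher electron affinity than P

(C)

The general trend: electron affinity increases across a period and decreases down a group.
(A) Br (period 4, group 17) vs Rb (period 5, group 1): the stated order agrees with the simple trend.
(B) O (period 2, group 16) vs Cs (period 6, group 1): the stated order agrees with the simple trend.
(C) Si (period 3, group 14) vs P (period 3, group 15): the stated order contradicts the simple trend.
The exception is (C): adding an electron to P's half-filled 3p³ is unfavourable, so Si (3p²) has the more exothermic EA.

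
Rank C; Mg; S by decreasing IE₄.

Mg > C > S

After 3 electrons have been removed, what remains? C³⁺ still has 1 valence electron; Mg³⁺ is already 1 electron into the core; S³⁺ still has 3 valence electrons.
Pulling an electron out of a noble-gas core costs far more than removing a remaining valence electron, so Mg sits at the high end of IE_4.
Valence configurations: C³⁺ [He]2s¹, S³⁺ [Ne]3s²3p¹.
Tabulated IE_4 (kJ/mol): C 6223, Mg 10543, S 4556.
Putting it together, IE_4: S < C < Mg.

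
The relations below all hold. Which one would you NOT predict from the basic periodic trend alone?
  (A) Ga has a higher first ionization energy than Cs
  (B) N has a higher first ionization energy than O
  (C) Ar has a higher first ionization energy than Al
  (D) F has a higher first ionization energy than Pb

(B)

The general trend: first ionization energy increases across a period and decreases down a group.
(A) Ga (period 4, group 13) vs Cs (period 6, group 1): the stated order agrees with the simple trend.
(B) N (period 2, group 15) vs O (period 2, group 16): the stated order contradicts the simple trend.
(C) Ar (period 3, group 18) vs Al (period 3, group 13): the stated order agrees with the simple trend.
(D) F (period 2, group 17) vs Pb (period 6, group 14): the stated order agrees with the simple trend.
The exception is (B): pairing an electron in O's 2p⁴ costs repulsion energy, so O ionizes more easily than half-filled N (2p³).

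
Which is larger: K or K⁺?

Forming K⁺ removes 1 electron from K. Fewer electrons for the same nuclear charge means less shielding and a higher Z_eff on the remaining electrons, and for main-group metals the entire outer shell is lost.
A cation is smaller than its parent atom: K⁺ < K.

K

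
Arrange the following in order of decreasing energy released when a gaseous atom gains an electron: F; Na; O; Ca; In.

Adding an electron releases more energy for atoms nearer the top right (short of the noble gases).
These span different periods and groups, so the two trends combine.
In > Ca: the two effects oppose for this pair; the across-period effect wins (29 vs 2 kJ/mol).
Na > In: the two effects oppose for this pair; the down-group effect wins (53 vs 29 kJ/mol).
O > Na: relative to Na, both the across-period and down-group shifts push O's electron affinity up.
F > O: both are in period 2; the period trend gives F the larger value.
For reference (kJ/mol): O 141, F 328, Na 53, Ca 2, In 29.
So from highest to lowest: F > O > Na > In > Ca.

F > O > Na > In > Ca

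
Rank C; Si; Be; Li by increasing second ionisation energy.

Si < Be < C < Li

Consider each +1 ion: C⁺ still has 3 valence electrons; Si⁺ still has 3 valence electrons; Be⁺ still has 1 valence electron; Li⁺ is the bare [He] core.
Core electrons are held far more tightly than valence electrons, so Li tops the IE_2 order.
Valence configurations: C⁺ [He]2s²2p¹, Si⁺ [Ne]3s²3p¹, Be⁺ [He]2s¹.
Tabulated IE_2 (kJ/mol): C 2353, Si 1577, Be 1757, Li 7298.
So the second ionization energies run Si < Be < C < Li.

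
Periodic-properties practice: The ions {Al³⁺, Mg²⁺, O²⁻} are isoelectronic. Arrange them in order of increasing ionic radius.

All of these have 10 electrons, so size is governed by nuclear charge alone: the more protons, the stronger the pull on the same electron cloud, and the smaller the ion.
Nuclear charges: Al³⁺ (Z=13), Mg²⁺ (Z=12), O²⁻ (Z=8).
Smallest to largest: Al³⁺ < Mg²⁺ < O²⁻.

Al³⁺ < Mg²⁺ < O²⁻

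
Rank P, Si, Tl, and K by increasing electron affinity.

Tl, K, P, Si

Si is in period 3, group 14; P is in period 3, group 15; K is in period 4, group 1; Tl is in period 6, group 13.
Atoms with high Z_eff and room in the valence shell (especially the halogens) have the most exothermic electron affinities.
Here both period and group differ, so the two effects have to be weighed against each other.
K > Tl: the two effects oppose for this pair; the down-group effect wins (48 vs 19 kJ/mol).
P > K: relative to K, both the across-period and down-group shifts push P's electron affinity up.
Si > P: this pair runs against the simple trend — see the exception note.
Note the exception: Si has a higher electron affinity than P, contrary to the simple trend — adding an electron to P's half-filled 3p³ is unfavourable, so Si (3p²) has the more exothermic EA.
Approximate values (kJ/mol): Si 134, P 72, K 48, Tl 19.
So from lowest to highest: Tl < K < P < Si.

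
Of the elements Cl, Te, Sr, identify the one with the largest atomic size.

Cl is in period 3, group 17; Sr is in period 5, group 2; Te is in period 5, group 16.
Moving right in a period, electrons are added to the same shell under a stronger nuclear pull, so atoms get smaller; moving down, a new shell is opened and atoms get larger.
Neither a single period nor a single group — weigh both effects.
Te > Cl: both effects reinforce here, so Te is clearly the larger of the two.
Sr > Te: both are in period 5; the period trend gives Sr the larger value.
Approximate values (pm): Cl 99, Sr 185, Te 136.
The largest atomic size among these belongs to Sr.

Sr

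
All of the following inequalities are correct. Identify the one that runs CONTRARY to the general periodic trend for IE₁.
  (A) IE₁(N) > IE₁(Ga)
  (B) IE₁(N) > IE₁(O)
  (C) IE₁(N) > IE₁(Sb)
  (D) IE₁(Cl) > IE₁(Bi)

(B)

The general trend: IE₁ increases across a period and decreases down a group.
(A) N (period 2, group 15) vs Ga (period 4, group 13): the stated order agrees with the simple trend.
(B) N (period 2, group 15) vs O (period 2, group 16): the stated order contradicts the simple trend.
(C) N (period 2, group 15) vs Sb (period 5, group 15): the stated order agrees with the simple trend.
(D) Cl (period 3, group 17) vs Bi (period 6, group 15): the stated order agrees with the simple trend.
The exception is (B): pairing an electron in O's 2p⁴ costs repulsion energy, so O ionizes more easily than half-filled N (2p³).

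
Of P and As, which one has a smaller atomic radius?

P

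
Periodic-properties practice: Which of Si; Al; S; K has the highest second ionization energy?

The second ionization energy removes an electron from the +1 ion. For each element: Si⁺ still has 3 valence electrons; Al⁺ still has 2 valence electrons; S⁺ still has 5 valence electrons; K⁺ is the bare [Ar] core.
Pulling an electron out of a noble-gas core costs far more than removing a remaining valence electron, so K sits at the high end of IE_2.
Valence configurations: Si⁺ [Ne]3s²3p¹, Al⁺ [Ne]3s², S⁺ [Ne]3s²3p³.
Si⁺ loses a lone 3p electron whereas Al⁺ must break into a filled 3s² pair, so IE_2(Al) > IE_2(Si) even though Si has the higher nuclear charge.
The numbers (kJ/mol): Si 1577, Al 1817, S 2252, K 3052.
Overall IE_2 order: Si < Al < S < K.

K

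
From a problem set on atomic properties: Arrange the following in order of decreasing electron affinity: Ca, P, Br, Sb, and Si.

Br > Si > Sb > P > Ca

Adding an electron releases more energy for atoms nearer the top right (short of the noble gases).
Neither a single period nor a single group — weigh both effects.
P > Ca: relative to Ca, both the across-period and down-group shifts push P's electron affinity up.
Sb > P: this pair runs against the simple trend — see the exception note.
Si > Sb: period and group pull opposite ways; the down-group shift dominates (134 vs 103 kJ/mol).
Br > Si: period and group pull opposite ways; the across-period shift dominates (325 vs 134 kJ/mol).
Note the exception: Sb has a higher electron affinity than P, contrary to the simple trend — both are half-filled np³, but the pairing/repulsion penalty for the added electron shrinks as the p orbitals become larger and more diffuse down the group, and for Sb that outweighs the weaker nuclear attraction.
Note the exception: Si has a higher electron affinity than P, contrary to the simple trend — adding an electron to P's half-filled 3p³ is unfavourable, so Si (3p²) has the more exothermic EA.
Approximate values (kJ/mol): Si 134, P 72, Ca 2, Br 325, Sb 103.
So from highest to lowest: Br > Si > Sb > P > Ca.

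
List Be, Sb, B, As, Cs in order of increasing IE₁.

Cs < B < Sb < Be < As

IE₁ increases left→right with effective nuclear charge and decreases top→bottom as the valence shell moves farther out.
Neither a single period nor a single group — weigh both effects.
B > Cs: both effects reinforce here, so B is clearly the higher of the two.
Sb > B: the two effects oppose for this pair; the across-period effect wins (831 vs 801 kJ/mol).
Be > Sb: period and group pull opposite ways; the down-group shift dominates (900 vs 831 kJ/mol).
As > Be: the two effects oppose for this pair; the across-period effect wins (947 vs 900 kJ/mol).
Note the exception: Be has a higher first ionization energy than B, contrary to the simple trend — removing B's lone 2p electron is easier than breaking Be's filled 2s².
Approximate values (kJ/mol): Be 900, B 801, As 947, Sb 831, Cs 376.
So from lowest to highest: Cs < B < Sb < Be < As.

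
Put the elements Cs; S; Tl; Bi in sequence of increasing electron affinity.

Tl, Cs, Bi, S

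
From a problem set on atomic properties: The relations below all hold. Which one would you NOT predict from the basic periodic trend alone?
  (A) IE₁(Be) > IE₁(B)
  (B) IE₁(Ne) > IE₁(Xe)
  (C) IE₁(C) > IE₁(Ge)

The general trend: IE₁ increases across a period and decreases down a group.
(A) Be (period 2, group 2) vs B (period 2, group 13): the stated order contradicts the simple trend.
(B) Ne (period 2, group 18) vs Xe (period 5, group 18): the stated order agrees with the simple trend.
(C) C (period 2, group 14) vs Ge (period 4, group 14): the stated order agrees with the simple trend.
The exception is (A): removing B's lone 2p electron is easier than breaking Be's filled 2s².

(A)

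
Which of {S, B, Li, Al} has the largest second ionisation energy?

Consider each +1 ion: S⁺ still has 5 valence electrons; B⁺ still has 2 valence electrons; Li⁺ is the bare [He] core; Al⁺ still has 2 valence electrons.
Core electrons are held far more tightly than valence electrons, so Li tops the IE_2 order.
Valence configurations: S⁺ [Ne]3s²3p³, B⁺ [He]2s², Al⁺ [Ne]3s².
Approximate IE_2 values (kJ/mol): S 2252, B 2427, Li 7298, Al 1817.
Putting it together, IE_2: Al < S < B < Li.

Li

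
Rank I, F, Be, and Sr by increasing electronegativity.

Sr < Be < I < F

Be is in period 2, group 2; F is in period 2, group 17; Sr is in period 5, group 2; I is in period 5, group 17.
Smaller atoms with higher effective nuclear charge are more electronegative.
Neither a single period nor a single group — weigh both effects.
Be > Sr: Be sits above Sr in group 2, so the down-group effect alone puts Be higher.
I > Be: the two effects oppose for this pair; the across-period effect wins (2.66 vs 1.57).
F > I: they share group 17; the group trend gives F the larger value.
Tabulated electronegativity (Pauling): Be 1.57, F 3.98, Sr 0.95, I 2.66.
So from lowest to highest: Sr < Be < I < F.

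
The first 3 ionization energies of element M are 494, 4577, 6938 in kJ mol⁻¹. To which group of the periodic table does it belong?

Look for the largest jump between consecutive ionization energies: IE2/IE1 ≈ 9.3, far larger than any earlier ratio.
That jump marks the point where a core electron is being removed. So the atom has 1 valence electron.
A main-group element with 1 valence electron is in group 1.

Group 1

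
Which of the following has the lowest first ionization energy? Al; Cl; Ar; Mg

Al

Mg is in period 3, group 2; Al is in period 3, group 13; Cl is in period 3, group 17; Ar is in period 3, group 18.
Removing the outermost electron gets harder across a period and easier down a group.
All lie in period 3; the across-period trend (first ionization energy increases left to right) applies, with the exception below.
Note the exception: Mg has a higher first ionization energy than Al, contrary to the simple trend — Al's single 3p electron is easier to remove than one from Mg's filled 3s².
Approximate values (kJ/mol): Mg 738, Al 578, Cl 1251, Ar 1521.
The lowest first ionization energy among these belongs to Al.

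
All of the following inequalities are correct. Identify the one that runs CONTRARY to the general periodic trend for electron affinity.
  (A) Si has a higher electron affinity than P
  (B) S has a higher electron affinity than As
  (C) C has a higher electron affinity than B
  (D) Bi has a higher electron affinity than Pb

The general trend: electron affinity increases across a period and decreases down a group.
(A) Si (period 3, group 14) vs P (period 3, group 15): the stated order contradicts the simple trend.
(B) S (period 3, group 16) vs As (period 4, group 15): the stated order agrees with the simple trend.
(C) C (period 2, group 14) vs B (period 2, group 13): the stated order agrees with the simple trend.
(D) Bi (period 6, group 15) vs Pb (period 6, group 14): the stated order agrees with the simple trend.
The exception is (A): adding an electron to P's half-filled 3p³ is unfavourable, so Si (3p²) has the more exothermic EA.

(A)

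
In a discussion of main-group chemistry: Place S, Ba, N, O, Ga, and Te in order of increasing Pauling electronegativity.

Ba < Ga < Te < S < N < O

N is in period 2, group 15; O is in period 2, group 16; S is in period 3, group 16; Ga is in period 4, group 13; Te is in period 5, group 16; Ba is in period 6, group 2.
EN rises left→right (higher Z_eff, smaller atoms) and falls top→bottom (larger, more shielded atoms).
These span different periods and groups, so the two trends combine.
Ga > Ba: relative to Ba, both the across-period and down-group shifts push Ga's electronegativity up.
Te > Ga: the two effects oppose for this pair; the across-period effect wins (2.10 vs 1.81).
S > Te: they share group 16; the group trend gives S the larger value.
N > S: period and group pull opposite ways; the down-group shift dominates (3.04 vs 2.58).
O > N: O lies to the right of N in period 2, so the across-period effect alone puts O higher.
Approximate values (Pauling): N 3.04, O 3.44, S 2.58, Ga 1.81, Te 2.10, Ba 0.89.
So from lowest to highest: Ba < Ga < Te < S < N < O.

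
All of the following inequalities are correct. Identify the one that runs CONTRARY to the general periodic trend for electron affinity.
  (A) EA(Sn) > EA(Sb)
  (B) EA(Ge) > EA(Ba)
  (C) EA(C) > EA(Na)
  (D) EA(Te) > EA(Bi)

(A)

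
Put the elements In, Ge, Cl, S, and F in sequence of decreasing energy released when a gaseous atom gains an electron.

Cl, F, S, Ge, In

F is in period 2, group 17; S is in period 3, group 16; Cl is in period 3, group 17; Ge is in period 4, group 14; In is in period 5, group 13.
Electron affinity generally becomes more exothermic across a period toward the halogens and less exothermic down a group.
These span different periods and groups, so the two trends combine.
Ge > In: both effects reinforce here, so Ge is clearly the higher of the two.
S > Ge: relative to Ge, both the across-period and down-group shifts push S's electron affinity up.
F > S: both effects reinforce here, so F is clearly the higher of the two.
Cl > F: this pair runs against the simple trend — see the exception note.
Note the exception: Cl has a higher electron affinity than F, contrary to the simple trend — F's small 2p subshell makes the incoming electron feel strong e⁻–e⁻ repulsion, so Cl actually releases more energy on gaining an electron.
Approximate values (kJ/mol): F 328, S 200, Cl 349, Ge 119, In 29.
So from highest to lowest: Cl > F > S > Ge > In.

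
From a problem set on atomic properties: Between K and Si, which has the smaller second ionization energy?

Si

Consider each +1 ion: K⁺ is the bare [Ar] core; Si⁺ still has 3 valence electrons.
Core electrons are held far more tightly than valence electrons, so K tops the IE_2 order.
Tabulated IE_2 (kJ/mol): K 3052, Si 1577.
So the second ionization energies run Si < K.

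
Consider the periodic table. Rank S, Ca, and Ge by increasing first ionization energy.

Ca, Ge, S

S is in period 3, group 16; Ca is in period 4, group 2; Ge is in period 4, group 14.
IE₁ increases left→right with effective nuclear charge and decreases top→bottom as the valence shell moves farther out.
Here both period and group differ, so the two effects have to be weighed against each other.
Ge > Ca: Ge lies to the right of Ca in period 4, so the across-period effect alone puts Ge higher.
S > Ge: relative to Ge, both the across-period and down-group shifts push S's first ionization energy up.
For reference (kJ/mol): S 1000, Ca 590, Ge 762.
So from lowest to highest: Ca < Ge < S.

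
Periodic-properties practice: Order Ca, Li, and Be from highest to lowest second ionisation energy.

Li > Be > Ca

Consider each +1 ion: Ca⁺ still has 1 valence electron; Li⁺ is the bare [He] core; Be⁺ still has 1 valence electron.
Core electrons are held far more tightly than valence electrons, so Li tops the IE_2 order.
Valence configurations: Ca⁺ [Ar]4s¹, Be⁺ [He]2s¹.
The numbers (kJ/mol): Ca 1145, Li 7298, Be 1757.
Overall IE_2 order: Ca < Be < Li.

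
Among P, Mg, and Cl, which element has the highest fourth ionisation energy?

Mg

IE_4 is the cost of taking one more electron from the +3 cation: P³⁺ still has 2 valence electrons; Mg³⁺ is already 1 electron into the core; Cl³⁺ still has 4 valence electrons.
Core electrons are held far more tightly than valence electrons, so Mg tops the IE_4 order.
Valence configurations: P³⁺ [Ne]3s², Cl³⁺ [Ne]3s²3p².
Tabulated IE_4 (kJ/mol): P 4964, Mg 10543, Cl 5159.
Putting it together, IE_4: P < Cl < Mg.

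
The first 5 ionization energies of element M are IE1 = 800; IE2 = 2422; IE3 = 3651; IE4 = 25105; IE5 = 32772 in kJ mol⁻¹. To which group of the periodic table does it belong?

Look for the largest jump between consecutive ionization energies: IE4/IE3 ≈ 6.9, far larger than any earlier ratio.
That jump marks the point where a core electron is being removed. So the atom has 3 valence electrons.
A main-group element with 3 valence electrons is in group 13.

Group 13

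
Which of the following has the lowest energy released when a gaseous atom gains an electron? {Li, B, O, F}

B

Li is in period 2, group 1; B is in period 2, group 13; O is in period 2, group 16; F is in period 2, group 17.
EA tends to increase across a period and decrease down a group, though the pattern is less regular than for IE or radius.
All lie in period 2; the across-period trend (electron affinity increases left to right) applies, with the exception below.
Note the exception: Li has a higher electron affinity than B, contrary to the simple trend — B's ns²np¹ configuration gives only a small electron affinity — the sparsely filled np subshell binds an added electron weakly.
Tabulated electron affinity (kJ/mol): Li 60, B 27, O 141, F 328.
The lowest energy released when a gaseous atom gains an electron among these belongs to B.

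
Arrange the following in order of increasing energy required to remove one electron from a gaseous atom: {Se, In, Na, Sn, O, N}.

N is in period 2, group 15; O is in period 2, group 16; Na is in period 3, group 1; Se is in period 4, group 16; In is in period 5, group 13; Sn is in period 5, group 14.
Removing the outermost electron gets harder across a period and easier down a group.
These span different periods and groups, so the two trends combine.
In > Na: the two effects oppose for this pair; the across-period effect wins (558 vs 496 kJ/mol).
Sn > In: both are in period 5; the period trend gives Sn the larger value.
Se > Sn: relative to Sn, both the across-period and down-group shifts push Se's first ionization energy up.
O > Se: O sits above Se in group 16, so the down-group effect alone puts O higher.
N > O: this pair runs against the simple trend — see the exception note.
Note the exception: N has a higher first ionization energy than O, contrary to the simple trend — pairing an electron in O's 2p⁴ costs repulsion energy, so O ionizes more easily than half-filled N (2p³).
For reference (kJ/mol): N 1402, O 1314, Na 496, Se 941, In 558, Sn 709.
So from lowest to highest: Na < In < Sn < Se < O < N.

Na < In < Sn < Se < O < N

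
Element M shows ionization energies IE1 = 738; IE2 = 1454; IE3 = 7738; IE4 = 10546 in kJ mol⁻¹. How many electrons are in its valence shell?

2

Look for the largest jump between consecutive ionization energies: IE3/IE2 ≈ 5.3, far larger than any earlier ratio.
That jump marks the point where a core electron is being removed. So the atom has 2 valence electrons.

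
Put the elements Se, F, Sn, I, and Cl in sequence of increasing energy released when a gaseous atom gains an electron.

Sn, Se, I, F, Cl

Electron affinity generally becomes more exothermic across a period toward the halogens and less exothermic down a group.
These span different periods and groups, so the two trends combine.
Se > Sn: relative to Sn, both the across-period and down-group shifts push Se's electron affinity up.
I > Se: the two effects oppose for this pair; the across-period effect wins (295 vs 195 kJ/mol).
F > I: they share group 17; the group trend gives F the larger value.
Cl > F: this pair runs against the simple trend — see the exception note.
Note the exception: Cl has a higher electron affinity than F, contrary to the simple trend — F's small 2p subshell makes the incoming electron feel strong e⁻–e⁻ repulsion, so Cl actually releases more energy on gaining an electron.
Tabulated electron affinity (kJ/mol): F 328, Cl 349, Se 195, Sn 107, I 295.
So from lowest to highest: Sn < Se < I < F < Cl.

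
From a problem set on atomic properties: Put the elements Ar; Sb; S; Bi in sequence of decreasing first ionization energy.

Ar > S > Sb > Bi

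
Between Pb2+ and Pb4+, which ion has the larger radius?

Pb2+

Both ions have Z = 82 protons, but Pb4+ has lost more electrons, so its remaining electrons feel a larger effective nuclear charge per electron and are pulled in more tightly.
Higher positive charge → smaller ion, so Pb2+ > Pb4+.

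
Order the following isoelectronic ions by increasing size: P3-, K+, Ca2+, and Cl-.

Ca2+, K+, Cl-, P3-

All of these have 18 electrons, so size is governed by nuclear charge alone: the more protons, the stronger the pull on the same electron cloud, and the smaller the ion.
Nuclear charges: Ca2+ (Z=20), K+ (Z=19), Cl- (Z=17), P3- (Z=15).
Smallest to largest: Ca2+ < K+ < Cl- < P3-.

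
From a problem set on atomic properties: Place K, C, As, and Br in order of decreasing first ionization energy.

Br, C, As, K

C is in period 2, group 14; K is in period 4, group 1; As is in period 4, group 15; Br is in period 4, group 17.
First ionization energy rises across a period (greater Z_eff holds electrons more tightly) and falls down a group (valence electrons are farther from the nucleus).
Neither a single period nor a single group — weigh both effects.
As > K: both are in period 4; the period trend gives As the larger value.
C > As: the two effects oppose for this pair; the down-group effect wins (1086 vs 947 kJ/mol).
Br > C: the two effects oppose for this pair; the across-period effect wins (1140 vs 1086 kJ/mol).
For reference (kJ/mol): C 1086, K 419, As 947, Br 1140.
So from highest to lowest: Br > C > As > K.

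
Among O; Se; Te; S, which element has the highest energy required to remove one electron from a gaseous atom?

O

O is in period 2, group 16; S is in period 3, group 16; Se is in period 4, group 16; Te is in period 5, group 16.
Across a period the outer electron is held more tightly (higher IE₁); down a group it sits in a higher shell, more shielded, and comes off more easily.
All are in group 16, so first ionization energy increases up the group.
The highest energy required to remove one electron from a gaseous atom among these belongs to O.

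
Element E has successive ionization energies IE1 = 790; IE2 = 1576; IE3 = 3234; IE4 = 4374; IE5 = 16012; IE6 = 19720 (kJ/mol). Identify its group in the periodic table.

Look for the largest jump between consecutive ionization energies: IE5/IE4 ≈ 3.7, far larger than any earlier ratio.
That jump marks the point where a core electron is being removed. So the atom has 4 valence electrons.
A main-group element with 4 valence electrons is in group 14.

Group 14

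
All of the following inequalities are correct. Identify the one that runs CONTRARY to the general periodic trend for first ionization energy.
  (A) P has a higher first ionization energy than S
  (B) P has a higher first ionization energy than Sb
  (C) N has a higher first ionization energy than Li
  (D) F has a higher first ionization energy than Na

(A)

The general trend: first ionization energy increases across a period and decreases down a group.
(A) P (period 3, group 15) vs S (period 3, group 16): the stated order contradicts the simple trend.
(B) P (period 3, group 15) vs Sb (period 5, group 15): the stated order agrees with the simple trend.
(C) N (period 2, group 15) vs Li (period 2, group 1): the stated order agrees with the simple trend.
(D) F (period 2, group 17) vs Na (period 3, group 1): the stated order agrees with the simple trend.
The exception is (A): S (3p⁴) ionizes more easily than half-filled P (3p³) because the paired 3p electron in S is pushed out by e⁻–e⁻ repulsion.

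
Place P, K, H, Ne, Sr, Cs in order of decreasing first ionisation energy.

H is in period 1, group 1; Ne is in period 2, group 18; P is in period 3, group 15; K is in period 4, group 1; Sr is in period 5, group 2; Cs is in period 6, group 1.
IE₁ increases left→right with effective nuclear charge and decreases top→bottom as the valence shell moves farther out.
These span different periods and groups, so the two trends combine.
K > Cs: K sits above Cs in group 1, so the down-group effect alone puts K higher.
Sr > K: the two effects oppose for this pair; the across-period effect wins (550 vs 419 kJ/mol).
P > Sr: both effects reinforce here, so P is clearly the higher of the two.
H > P: the two effects oppose for this pair; the down-group effect wins (1312 vs 1012 kJ/mol).
Ne > H: the two effects oppose for this pair; the across-period effect wins (2081 vs 1312 kJ/mol).
Approximate values (kJ/mol): H 1312, Ne 2081, P 1012, K 419, Sr 550, Cs 376.
So from highest to lowest: Ne > H > P > Sr > K > Cs.

Ne > H > P > Sr > K > Cs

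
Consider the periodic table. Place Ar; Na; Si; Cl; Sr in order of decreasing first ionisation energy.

Na is in period 3, group 1; Si is in period 3, group 14; Cl is in period 3, group 17; Ar is in period 3, group 18; Sr is in period 5, group 2.
Across a period the outer electron is held more tightly (higher IE₁); down a group it sits in a higher shell, more shielded, and comes off more easily.
Here both period and group differ, so the two effects have to be weighed against each other.
Sr > Na: period and group pull opposite ways; the across-period shift dominates (550 vs 496 kJ/mol).
Si > Sr: relative to Sr, both the across-period and down-group shifts push Si's first ionization energy up.
Cl > Si: Cl lies to the right of Si in period 3, so the across-period effect alone puts Cl higher.
Ar > Cl: both are in period 3; the period trend gives Ar the larger value.
Approximate values (kJ/mol): Na 496, Si 786, Cl 1251, Ar 1521, Sr 550.
So from highest to lowest: Ar > Cl > Si > Sr > Na.

Ar, Cl, Si, Sr, Na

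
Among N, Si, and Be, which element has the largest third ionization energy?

The third ionization energy removes an electron from the +2 ion. For each element: N²⁺ still has 3 valence electrons; Si²⁺ still has 2 valence electrons; Be²⁺ is the bare [He] core.
Breaking into a closed-shell core is much more expensive than removing a leftover valence electron — Be has the largest IE_3 here.
Valence configurations: N²⁺ [He]2s²2p¹, Si²⁺ [Ne]3s².
Tabulated IE_3 (kJ/mol): N 4578, Si 3232, Be 14849.
So the third ionization energies run Si < N < Be.

Be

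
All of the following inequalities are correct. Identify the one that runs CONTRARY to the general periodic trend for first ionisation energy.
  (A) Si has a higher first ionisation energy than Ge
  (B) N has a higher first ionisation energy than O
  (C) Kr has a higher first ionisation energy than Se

(B)

The general trend: first ionisation energy increases across a period and decreases down a group.
(A) Si (period 3, group 14) vs Ge (period 4, group 14): the stated order agrees with the simple trend.
(B) N (period 2, group 15) vs O (period 2, group 16): the stated order contradicts the simple trend.
(C) Kr (period 4, group 18) vs Se (period 4, group 16): the stated order agrees with the simple trend.
The exception is (B): pairing an electron in O's 2p⁴ costs repulsion energy, so O ionizes more easily than half-filled N (2p³).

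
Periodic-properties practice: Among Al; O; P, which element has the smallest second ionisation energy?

Al

Consider each +1 ion: Al⁺ still has 2 valence electrons; O⁺ still has 5 valence electrons; P⁺ still has 4 valence electrons.
All are still removing valence electrons, so compare the +1 ions as you would atoms: IE_2 generally rises across a period (higher Z_eff) and falls down a group (larger shell), subject to the usual subshell exceptions.
Valence configurations: Al⁺ [Ne]3s², O⁺ [He]2s²2p³, P⁺ [Ne]3s²3p².
Approximate IE_2 values (kJ/mol): Al 1817, O 3388, P 1907.
Hence IE_2: Al < P < O.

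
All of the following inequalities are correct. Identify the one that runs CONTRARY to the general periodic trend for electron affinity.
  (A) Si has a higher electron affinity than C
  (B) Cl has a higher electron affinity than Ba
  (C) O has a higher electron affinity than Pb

(A)

The general trend: electron affinity increases across a period and decreases down a group.
(A) Si (period 3, group 14) vs C (period 2, group 14): the stated order contradicts the simple trend.
(B) Cl (period 3, group 17) vs Ba (period 6, group 2): the stated order agrees with the simple trend.
(C) O (period 2, group 16) vs Pb (period 6, group 14): the stated order agrees with the simple trend.
The exception is (A): Si's larger, more diffuse 3p orbitals accept an added electron slightly more readily than C's compact 2p.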